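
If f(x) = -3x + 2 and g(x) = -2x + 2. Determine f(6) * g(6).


160


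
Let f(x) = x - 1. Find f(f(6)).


4


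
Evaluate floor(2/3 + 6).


2/3 = 0.6667
0.6667 + 6 = 6.6667
floor(6.6667) = 6

6


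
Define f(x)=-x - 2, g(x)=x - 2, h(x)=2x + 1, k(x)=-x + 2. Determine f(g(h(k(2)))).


k(2) = 0
h(0) = 1
g(1) = -1
f(-1) = -1

-1


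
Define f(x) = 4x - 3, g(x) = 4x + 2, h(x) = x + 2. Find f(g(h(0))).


h(0) = 2
g(2) = 10
f(10) = 37

37


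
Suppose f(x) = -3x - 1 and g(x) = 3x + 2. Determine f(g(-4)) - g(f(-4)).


f(g(-4)) = 29
g(f(-4)) = 35
Difference = -6

-6


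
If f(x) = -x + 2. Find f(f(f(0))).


f(0) = 2
f(2) = 0
f(0) = 2

2


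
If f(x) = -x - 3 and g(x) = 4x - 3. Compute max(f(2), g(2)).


5


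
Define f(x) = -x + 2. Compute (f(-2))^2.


16


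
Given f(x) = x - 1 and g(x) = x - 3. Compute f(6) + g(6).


f(6) = 5
g(6) = 3
Sum = 8

8


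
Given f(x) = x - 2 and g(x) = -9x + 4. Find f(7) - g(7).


f(7) = 5
g(7) = -59
Difference = 64

64


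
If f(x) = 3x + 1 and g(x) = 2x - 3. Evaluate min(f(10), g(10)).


f(10) = 31
g(10) = 17
min = 17

17


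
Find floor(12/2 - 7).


-1


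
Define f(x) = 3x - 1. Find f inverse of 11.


Solve 3x - 1 = 11
x = (11 + 1) / 3 = 4

4


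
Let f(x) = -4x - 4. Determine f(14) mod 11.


6


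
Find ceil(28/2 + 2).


28/2 = 14
14 + 2 = 16
ceil(16) = 16

16


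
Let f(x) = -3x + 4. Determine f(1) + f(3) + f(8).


-24


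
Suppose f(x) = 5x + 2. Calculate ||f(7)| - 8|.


29


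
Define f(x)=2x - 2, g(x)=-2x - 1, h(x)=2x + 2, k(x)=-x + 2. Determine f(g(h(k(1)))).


k(1) = 1
h(1) = 4
g(4) = -9
f(-9) = -20

-20


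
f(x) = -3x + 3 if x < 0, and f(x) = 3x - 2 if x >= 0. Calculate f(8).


8 satisfies x >= 0
f(8) = 22

22


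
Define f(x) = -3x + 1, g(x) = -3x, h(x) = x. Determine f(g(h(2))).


h(2) = 2
g(2) = -6
f(-6) = 19

19


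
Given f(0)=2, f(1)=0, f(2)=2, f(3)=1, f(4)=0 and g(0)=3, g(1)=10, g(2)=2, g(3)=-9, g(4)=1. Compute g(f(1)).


f(1) = 0
g(0) = 3

3


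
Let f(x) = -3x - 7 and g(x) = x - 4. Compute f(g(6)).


g(6) = 2
f(2) = -13

-13


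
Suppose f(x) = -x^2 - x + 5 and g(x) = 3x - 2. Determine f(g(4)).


g(4) = 10
f(10) = (-1)*(10)^2 - 1*(10) + 5 = -105

-105


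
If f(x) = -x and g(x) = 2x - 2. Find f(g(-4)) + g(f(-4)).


f(g(-4)) = 10
g(f(-4)) = 6
Sum = 16

16


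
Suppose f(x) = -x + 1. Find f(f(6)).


f(6) = -5
f(-5) = 6

6


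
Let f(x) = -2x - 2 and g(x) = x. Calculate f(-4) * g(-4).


f(-4) = 6
g(-4) = -4
Product = -24

-24


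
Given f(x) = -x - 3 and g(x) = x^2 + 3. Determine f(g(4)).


g(4) = 19
f(19) = -22

-22


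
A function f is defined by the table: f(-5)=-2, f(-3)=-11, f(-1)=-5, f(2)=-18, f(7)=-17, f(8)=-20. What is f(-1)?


-5


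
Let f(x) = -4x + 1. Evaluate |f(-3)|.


13


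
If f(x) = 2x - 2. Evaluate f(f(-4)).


f(-4) = -10
f(-10) = -22

-22


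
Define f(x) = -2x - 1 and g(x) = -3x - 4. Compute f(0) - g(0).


f(0) = -1
g(0) = -4
Difference = 3

3


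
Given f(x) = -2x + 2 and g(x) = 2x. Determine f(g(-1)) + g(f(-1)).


14


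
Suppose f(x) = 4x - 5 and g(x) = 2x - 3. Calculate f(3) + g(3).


f(3) = 7
g(3) = 3
Sum = 10

10


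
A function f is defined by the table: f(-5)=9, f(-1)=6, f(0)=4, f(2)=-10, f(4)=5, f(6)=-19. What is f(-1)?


Reading from the table at x = -1

6


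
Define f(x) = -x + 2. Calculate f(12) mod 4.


2


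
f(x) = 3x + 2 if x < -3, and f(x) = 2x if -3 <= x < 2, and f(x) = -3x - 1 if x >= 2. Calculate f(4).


4 satisfies x >= 2
f(4) = -13

-13


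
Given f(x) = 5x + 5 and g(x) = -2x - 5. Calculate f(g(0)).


-20


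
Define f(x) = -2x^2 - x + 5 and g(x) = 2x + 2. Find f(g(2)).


g(2) = 6
f(6) = (-2)*(6)^2 - 1*(6) + 5 = -73

-73


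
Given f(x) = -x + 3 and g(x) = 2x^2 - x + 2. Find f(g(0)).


g(0) = 2
f(2) = 1

1


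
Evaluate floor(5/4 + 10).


5/4 = 1.25
1.25 + 10 = 11.25
floor(11.25) = 11

11


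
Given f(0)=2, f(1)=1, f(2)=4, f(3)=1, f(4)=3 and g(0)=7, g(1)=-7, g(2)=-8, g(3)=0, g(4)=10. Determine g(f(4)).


f(4) = 3
g(3) = 0

0


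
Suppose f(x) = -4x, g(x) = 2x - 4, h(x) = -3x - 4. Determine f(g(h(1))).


h(1) = -7
g(-7) = -18
f(-18) = 72

72


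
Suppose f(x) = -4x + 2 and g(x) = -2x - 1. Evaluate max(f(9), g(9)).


-19


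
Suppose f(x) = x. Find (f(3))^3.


f(3) = 3
(3)^3 = 27

27


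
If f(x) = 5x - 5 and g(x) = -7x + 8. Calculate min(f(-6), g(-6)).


f(-6) = -35
g(-6) = 50
min = -35

-35


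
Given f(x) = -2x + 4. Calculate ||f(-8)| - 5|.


15


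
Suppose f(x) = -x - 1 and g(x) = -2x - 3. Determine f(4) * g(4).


f(4) = -5
g(4) = -11
Product = 55

55


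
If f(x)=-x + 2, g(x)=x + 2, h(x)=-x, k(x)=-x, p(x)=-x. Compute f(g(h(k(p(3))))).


p(3) = -3
k(-3) = 3
h(3) = -3
g(-3) = -1
f(-1) = 3

3


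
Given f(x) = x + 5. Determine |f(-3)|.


f(-3) = 2
|2| = 2

2


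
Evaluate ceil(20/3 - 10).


20/3 = 6.6667
6.6667 - 10 = -3.3333
ceil(-3.3333) = -3

-3


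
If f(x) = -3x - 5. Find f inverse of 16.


Solve -3x - 5 = 16
x = (16 + 5) / (-3) = -7

-7


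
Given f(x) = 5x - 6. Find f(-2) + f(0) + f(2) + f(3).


f(-2) = -16
f(0) = -6
f(2) = 4
f(3) = 9
Sum = -9

-9


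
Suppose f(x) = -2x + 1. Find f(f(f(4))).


f(4) = -7
f(-7) = 15
f(15) = -29

-29


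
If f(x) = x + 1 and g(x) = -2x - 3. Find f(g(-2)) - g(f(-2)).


f(g(-2)) = 2
g(f(-2)) = -1
Difference = 3

3


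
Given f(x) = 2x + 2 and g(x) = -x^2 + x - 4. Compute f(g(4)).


g(4) = -16
f(-16) = -30

-30


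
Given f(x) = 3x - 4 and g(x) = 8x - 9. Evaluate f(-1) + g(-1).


f(-1) = -7
g(-1) = -17
Sum = -24

-24


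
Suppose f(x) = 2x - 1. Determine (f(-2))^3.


f(-2) = -5
(-5)^3 = -125

-125


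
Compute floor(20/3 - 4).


20/3 = 6.6667
6.6667 - 4 = 2.6667
floor(2.6667) = 2

2


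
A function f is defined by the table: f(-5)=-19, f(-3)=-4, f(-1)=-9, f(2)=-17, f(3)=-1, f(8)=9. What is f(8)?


Reading from the table at x = 8

9


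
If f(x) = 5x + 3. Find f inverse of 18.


Solve 5x + 3 = 18
x = (18 - 3) / 5 = 3

3


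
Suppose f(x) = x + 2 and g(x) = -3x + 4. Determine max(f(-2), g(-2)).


f(-2) = 0
g(-2) = 10
max = 10

10


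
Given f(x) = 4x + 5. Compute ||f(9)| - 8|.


f(9) = 41
|41| = 41
|41 - 8| = 33

33


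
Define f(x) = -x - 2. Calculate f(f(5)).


f(5) = -7
f(-7) = 5

5


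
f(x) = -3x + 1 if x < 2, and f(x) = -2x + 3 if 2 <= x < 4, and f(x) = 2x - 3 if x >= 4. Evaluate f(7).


7 satisfies x >= 4
f(7) = 11

11


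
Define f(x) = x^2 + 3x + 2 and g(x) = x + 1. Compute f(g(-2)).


0


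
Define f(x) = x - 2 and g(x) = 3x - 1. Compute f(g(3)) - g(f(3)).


4


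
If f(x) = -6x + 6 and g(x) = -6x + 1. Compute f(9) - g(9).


f(9) = -48
g(9) = -53
Difference = 5

5


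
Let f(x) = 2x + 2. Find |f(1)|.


4


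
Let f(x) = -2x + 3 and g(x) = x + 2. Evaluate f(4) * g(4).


-30


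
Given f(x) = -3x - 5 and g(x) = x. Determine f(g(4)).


g(4) = 4
f(4) = -17

-17


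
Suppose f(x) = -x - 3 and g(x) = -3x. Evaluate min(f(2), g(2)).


f(2) = -5
g(2) = -6
min = -6

-6


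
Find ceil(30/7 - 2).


3


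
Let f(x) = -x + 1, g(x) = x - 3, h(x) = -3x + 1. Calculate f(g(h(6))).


h(6) = -17
g(-17) = -20
f(-20) = 21

21


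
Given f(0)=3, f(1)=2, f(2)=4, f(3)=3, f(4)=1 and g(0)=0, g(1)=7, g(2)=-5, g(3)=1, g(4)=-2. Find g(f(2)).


f(2) = 4
g(4) = -2

-2


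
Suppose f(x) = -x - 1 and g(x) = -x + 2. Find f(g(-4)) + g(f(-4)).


-8


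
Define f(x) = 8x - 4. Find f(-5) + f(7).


f(-5) = -44
f(7) = 52
Sum = 8

8


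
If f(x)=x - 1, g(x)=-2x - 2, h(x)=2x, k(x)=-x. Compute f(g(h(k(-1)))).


k(-1) = 1
h(1) = 2
g(2) = -6
f(-6) = -7

-7


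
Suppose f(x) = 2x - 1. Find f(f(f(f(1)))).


1


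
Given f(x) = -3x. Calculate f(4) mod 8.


f(4) = -12
-12 mod 8 = 4

4


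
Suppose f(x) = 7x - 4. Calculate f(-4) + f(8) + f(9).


f(-4) = -32
f(8) = 52
f(9) = 59
Sum = 79

79


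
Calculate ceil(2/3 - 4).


2/3 = 0.6667
0.6667 - 4 = -3.3333
ceil(-3.3333) = -3

-3


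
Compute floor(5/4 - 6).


5/4 = 1.25
1.25 - 6 = -4.75
floor(-4.75) = -5

-5


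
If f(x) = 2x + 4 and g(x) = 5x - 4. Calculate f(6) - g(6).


f(6) = 16
g(6) = 26
Difference = -10

-10


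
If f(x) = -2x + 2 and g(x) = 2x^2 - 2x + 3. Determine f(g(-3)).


-52


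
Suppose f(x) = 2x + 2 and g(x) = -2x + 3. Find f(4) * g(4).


f(4) = 10
g(4) = -5
Product = -50

-50


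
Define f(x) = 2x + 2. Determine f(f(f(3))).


f(3) = 8
f(8) = 18
f(18) = 38

38


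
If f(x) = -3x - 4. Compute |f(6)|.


f(6) = -22
|-22| = 22

22


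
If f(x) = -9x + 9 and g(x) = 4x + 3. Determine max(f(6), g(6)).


f(6) = -45
g(6) = 27
max = 27

27


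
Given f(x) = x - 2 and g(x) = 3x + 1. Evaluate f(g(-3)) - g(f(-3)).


4


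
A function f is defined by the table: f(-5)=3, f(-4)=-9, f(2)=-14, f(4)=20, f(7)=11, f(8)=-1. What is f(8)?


Reading from the table at x = 8

-1


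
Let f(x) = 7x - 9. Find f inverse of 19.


4


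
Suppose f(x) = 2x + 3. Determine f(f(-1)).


5


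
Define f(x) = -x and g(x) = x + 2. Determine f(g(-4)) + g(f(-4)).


f(g(-4)) = 2
g(f(-4)) = 6
Sum = 8

8


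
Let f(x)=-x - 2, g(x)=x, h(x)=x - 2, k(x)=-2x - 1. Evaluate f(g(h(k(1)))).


k(1) = -3
h(-3) = -5
g(-5) = -5
f(-5) = 3

3


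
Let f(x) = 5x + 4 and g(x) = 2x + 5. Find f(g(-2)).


9


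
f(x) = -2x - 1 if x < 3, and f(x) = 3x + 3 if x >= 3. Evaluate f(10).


10 satisfies x >= 3
f(10) = 33

33


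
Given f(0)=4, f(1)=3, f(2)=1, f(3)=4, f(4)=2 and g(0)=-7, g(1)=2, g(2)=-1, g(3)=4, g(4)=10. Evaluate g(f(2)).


f(2) = 1
g(1) = 2

2


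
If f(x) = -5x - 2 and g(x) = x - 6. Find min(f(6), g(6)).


f(6) = -32
g(6) = 0
min = -32

-32


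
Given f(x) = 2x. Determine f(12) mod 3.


f(12) = 24
24 mod 3 = 0

0


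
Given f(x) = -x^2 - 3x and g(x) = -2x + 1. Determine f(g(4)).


g(4) = -7
f(-7) = (-1)*(-7)^2 - 3*(-7) = -28

-28


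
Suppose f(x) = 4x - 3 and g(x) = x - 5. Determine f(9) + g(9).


f(9) = 33
g(9) = 4
Sum = 37

37


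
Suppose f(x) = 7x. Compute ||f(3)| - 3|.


f(3) = 21
|21| = 21
|21 - 3| = 18

18


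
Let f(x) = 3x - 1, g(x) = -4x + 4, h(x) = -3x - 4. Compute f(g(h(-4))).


h(-4) = 8
g(8) = -28
f(-28) = -85

-85


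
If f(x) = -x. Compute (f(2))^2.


f(2) = -2
(-2)^2 = 4

4


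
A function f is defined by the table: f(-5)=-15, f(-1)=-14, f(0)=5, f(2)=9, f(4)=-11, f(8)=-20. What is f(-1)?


Reading from the table at x = -1

-14


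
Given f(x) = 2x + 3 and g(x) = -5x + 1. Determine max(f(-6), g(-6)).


f(-6) = -9
g(-6) = 31
max = 31

31


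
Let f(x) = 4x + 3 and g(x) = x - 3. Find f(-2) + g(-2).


f(-2) = -5
g(-2) = -5
Sum = -10

-10


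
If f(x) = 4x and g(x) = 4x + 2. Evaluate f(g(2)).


g(2) = 10
f(10) = 40

40


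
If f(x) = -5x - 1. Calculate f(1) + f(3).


-22


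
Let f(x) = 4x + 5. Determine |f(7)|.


f(7) = 33
|33| = 33

33


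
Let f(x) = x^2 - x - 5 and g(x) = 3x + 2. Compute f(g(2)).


g(2) = 8
f(8) = 1*(8)^2 - 1*(8) - 5 = 51

51


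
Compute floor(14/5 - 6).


14/5 = 2.8
2.8 - 6 = -3.2
floor(-3.2) = -4

-4


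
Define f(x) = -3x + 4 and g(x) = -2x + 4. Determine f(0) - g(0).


f(0) = 4
g(0) = 4
Difference = 0

0


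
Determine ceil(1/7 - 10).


1/7 = 0.1429
0.1429 - 10 = -9.8571
ceil(-9.8571) = -9

-9


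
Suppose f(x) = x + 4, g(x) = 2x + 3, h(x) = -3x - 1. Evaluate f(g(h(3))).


-13


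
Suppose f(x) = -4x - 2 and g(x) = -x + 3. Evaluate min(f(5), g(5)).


-22


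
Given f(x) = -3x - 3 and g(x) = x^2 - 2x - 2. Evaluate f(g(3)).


g(3) = 1
f(1) = -6

-6


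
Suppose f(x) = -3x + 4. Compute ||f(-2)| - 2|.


f(-2) = 10
|10| = 10
|10 - 2| = 8

8


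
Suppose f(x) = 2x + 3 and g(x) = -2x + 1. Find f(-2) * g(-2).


-5


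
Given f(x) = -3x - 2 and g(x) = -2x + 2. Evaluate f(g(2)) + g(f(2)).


f(g(2)) = 4
g(f(2)) = 18
Sum = 22

22


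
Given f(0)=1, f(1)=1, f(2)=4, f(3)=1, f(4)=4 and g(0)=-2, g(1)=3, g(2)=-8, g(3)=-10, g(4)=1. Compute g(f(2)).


f(2) = 4
g(4) = 1

1


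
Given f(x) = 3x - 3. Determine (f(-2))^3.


f(-2) = -9
(-9)^3 = -729

-729


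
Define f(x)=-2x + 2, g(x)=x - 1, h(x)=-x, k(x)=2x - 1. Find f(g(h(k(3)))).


k(3) = 5
h(5) = -5
g(-5) = -6
f(-6) = 14

14


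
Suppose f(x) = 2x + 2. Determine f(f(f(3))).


f(3) = 8
f(8) = 18
f(18) = 38

38


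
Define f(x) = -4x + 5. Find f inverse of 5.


Solve -4x + 5 = 5
x = (5 - 5) / (-4) = 0

0


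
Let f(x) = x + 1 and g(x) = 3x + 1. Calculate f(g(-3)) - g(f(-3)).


-2


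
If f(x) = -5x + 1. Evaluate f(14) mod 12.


f(14) = -69
-69 mod 12 = 3

3


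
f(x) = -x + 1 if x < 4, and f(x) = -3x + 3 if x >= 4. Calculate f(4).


4 satisfies x >= 4
f(4) = -9

-9


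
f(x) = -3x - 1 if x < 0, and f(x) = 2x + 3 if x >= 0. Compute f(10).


23


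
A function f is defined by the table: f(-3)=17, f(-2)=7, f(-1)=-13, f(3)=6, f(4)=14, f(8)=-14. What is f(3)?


6


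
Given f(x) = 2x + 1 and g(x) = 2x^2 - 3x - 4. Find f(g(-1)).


3


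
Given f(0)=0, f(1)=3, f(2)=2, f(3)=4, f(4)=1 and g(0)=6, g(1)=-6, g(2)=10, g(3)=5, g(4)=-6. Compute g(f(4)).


f(4) = 1
g(1) = -6

-6


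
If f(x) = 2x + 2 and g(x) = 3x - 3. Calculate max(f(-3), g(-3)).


f(-3) = -4
g(-3) = -12
max = -4

-4


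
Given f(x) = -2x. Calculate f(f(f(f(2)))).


32


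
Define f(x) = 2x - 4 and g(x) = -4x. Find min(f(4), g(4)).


f(4) = 4
g(4) = -16
min = -16

-16


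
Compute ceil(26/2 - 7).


26/2 = 13
13 - 7 = 6
ceil(6) = 6

6


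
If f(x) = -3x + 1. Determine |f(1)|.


f(1) = -2
|-2| = 2

2


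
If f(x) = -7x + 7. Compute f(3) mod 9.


f(3) = -14
-14 mod 9 = 4

4


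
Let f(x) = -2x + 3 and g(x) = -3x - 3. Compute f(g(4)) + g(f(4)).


f(g(4)) = 33
g(f(4)) = 12
Sum = 45

45


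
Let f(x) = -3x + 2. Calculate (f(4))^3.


-1000


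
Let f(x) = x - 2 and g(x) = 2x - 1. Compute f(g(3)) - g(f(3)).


f(g(3)) = 3
g(f(3)) = 1
Difference = 2

2


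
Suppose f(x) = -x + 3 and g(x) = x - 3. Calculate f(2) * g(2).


f(2) = 1
g(2) = -1
Product = -1

-1


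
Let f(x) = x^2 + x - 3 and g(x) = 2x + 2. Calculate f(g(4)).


g(4) = 10
f(10) = 1*(10)^2 + 1*(10) - 3 = 107

107


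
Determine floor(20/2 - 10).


20/2 = 10
10 - 10 = 0
floor(0) = 0

0


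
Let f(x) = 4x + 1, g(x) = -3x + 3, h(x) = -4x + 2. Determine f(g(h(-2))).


h(-2) = 10
g(10) = -27
f(-27) = -107

-107


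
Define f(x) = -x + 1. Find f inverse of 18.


Solve -x + 1 = 18
x = (18 - 1) / (-1) = -17

-17


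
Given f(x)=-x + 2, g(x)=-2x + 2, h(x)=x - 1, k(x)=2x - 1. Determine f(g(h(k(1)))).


k(1) = 1
h(1) = 0
g(0) = 2
f(2) = 0

0


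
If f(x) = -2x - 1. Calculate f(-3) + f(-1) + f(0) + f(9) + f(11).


f(-3) = 5
f(-1) = 1
f(0) = -1
f(9) = -19
f(11) = -23
Sum = -37

-37


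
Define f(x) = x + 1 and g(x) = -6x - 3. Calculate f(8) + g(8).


f(8) = 9
g(8) = -51
Sum = -42

-42


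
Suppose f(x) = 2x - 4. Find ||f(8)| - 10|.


f(8) = 12
|12| = 12
|12 - 10| = 2

2


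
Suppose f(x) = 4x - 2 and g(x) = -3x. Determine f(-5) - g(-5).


f(-5) = -22
g(-5) = 15
Difference = -37

-37


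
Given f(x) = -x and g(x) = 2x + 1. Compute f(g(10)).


g(10) = 21
f(21) = -21

-21


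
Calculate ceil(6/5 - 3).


6/5 = 1.2
1.2 - 3 = -1.8
ceil(-1.8) = -1

-1


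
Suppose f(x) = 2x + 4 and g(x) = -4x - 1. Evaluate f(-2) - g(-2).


f(-2) = 0
g(-2) = 7
Difference = -7

-7


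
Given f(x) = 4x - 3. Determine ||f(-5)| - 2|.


f(-5) = -23
|-23| = 23
|23 - 2| = 21

21


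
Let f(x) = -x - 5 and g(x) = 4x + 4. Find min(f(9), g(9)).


f(9) = -14
g(9) = 40
min = -14

-14


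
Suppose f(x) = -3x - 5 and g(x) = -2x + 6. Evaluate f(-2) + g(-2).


f(-2) = 1
g(-2) = 10
Sum = 11

11


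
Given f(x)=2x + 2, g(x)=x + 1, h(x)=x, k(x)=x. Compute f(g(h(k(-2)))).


0


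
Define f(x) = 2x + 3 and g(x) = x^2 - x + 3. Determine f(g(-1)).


13


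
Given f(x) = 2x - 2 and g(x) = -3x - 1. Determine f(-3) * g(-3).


f(-3) = -8
g(-3) = 8
Product = -64

-64


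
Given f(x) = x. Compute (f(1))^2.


1


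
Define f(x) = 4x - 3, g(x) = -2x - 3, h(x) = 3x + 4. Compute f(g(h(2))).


h(2) = 10
g(10) = -23
f(-23) = -95

-95


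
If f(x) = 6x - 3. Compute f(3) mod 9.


f(3) = 15
15 mod 9 = 6

6


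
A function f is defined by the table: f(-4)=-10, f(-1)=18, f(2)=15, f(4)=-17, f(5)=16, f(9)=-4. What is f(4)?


Reading from the table at x = 4

-17


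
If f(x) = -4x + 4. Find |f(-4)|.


f(-4) = 20
|20| = 20

20


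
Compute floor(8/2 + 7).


8/2 = 4
4 + 7 = 11
floor(11) = 11

11


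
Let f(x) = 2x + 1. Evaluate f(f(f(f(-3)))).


f(-3) = -5
f(-5) = -9
f(-9) = -17
f(-17) = -33

-33


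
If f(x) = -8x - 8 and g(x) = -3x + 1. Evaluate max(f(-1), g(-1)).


4


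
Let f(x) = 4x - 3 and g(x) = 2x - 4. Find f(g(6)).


g(6) = 8
f(8) = 29

29


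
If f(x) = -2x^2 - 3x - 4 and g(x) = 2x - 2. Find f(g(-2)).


g(-2) = -6
f(-6) = (-2)*(-6)^2 - 3*(-6) - 4 = -58

-58


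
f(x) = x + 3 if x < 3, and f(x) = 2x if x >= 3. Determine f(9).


9 satisfies x >= 3
f(9) = 18

18


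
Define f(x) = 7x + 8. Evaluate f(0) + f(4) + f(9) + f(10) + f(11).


278


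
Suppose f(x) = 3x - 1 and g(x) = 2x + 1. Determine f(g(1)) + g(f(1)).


f(g(1)) = 8
g(f(1)) = 5
Sum = 13

13


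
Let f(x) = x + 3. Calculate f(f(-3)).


3


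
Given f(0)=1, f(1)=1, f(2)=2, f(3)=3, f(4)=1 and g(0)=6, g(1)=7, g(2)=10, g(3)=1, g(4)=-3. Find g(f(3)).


f(3) = 3
g(3) = 1

1


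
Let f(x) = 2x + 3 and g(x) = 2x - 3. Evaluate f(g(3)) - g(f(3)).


f(g(3)) = 9
g(f(3)) = 15
Difference = -6

-6


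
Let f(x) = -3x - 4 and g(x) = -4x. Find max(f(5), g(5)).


-19


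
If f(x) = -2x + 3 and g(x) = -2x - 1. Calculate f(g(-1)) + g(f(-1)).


f(g(-1)) = 1
g(f(-1)) = -11
Sum = -10

-10


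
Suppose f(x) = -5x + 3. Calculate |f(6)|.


f(6) = -27
|-27| = 27

27


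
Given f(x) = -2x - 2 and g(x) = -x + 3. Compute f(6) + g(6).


-17


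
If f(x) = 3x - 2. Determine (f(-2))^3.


f(-2) = -8
(-8)^3 = -512

-512


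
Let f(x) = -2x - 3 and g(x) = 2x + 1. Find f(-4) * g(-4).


f(-4) = 5
g(-4) = -7
Product = -35

-35


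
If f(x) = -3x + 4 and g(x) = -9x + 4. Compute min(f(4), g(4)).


f(4) = -8
g(4) = -32
min = -32

-32


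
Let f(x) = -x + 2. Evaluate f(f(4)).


f(4) = -2
f(-2) = 4

4


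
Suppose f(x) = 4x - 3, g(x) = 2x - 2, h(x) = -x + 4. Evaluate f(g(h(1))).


h(1) = 3
g(3) = 4
f(4) = 13

13


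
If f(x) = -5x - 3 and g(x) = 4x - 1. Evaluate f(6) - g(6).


f(6) = -33
g(6) = 23
Difference = -56

-56


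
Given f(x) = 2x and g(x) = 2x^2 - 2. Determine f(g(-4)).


g(-4) = 30
f(30) = 60

60


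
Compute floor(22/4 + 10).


15


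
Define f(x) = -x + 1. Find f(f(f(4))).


f(4) = -3
f(-3) = 4
f(4) = -3

-3


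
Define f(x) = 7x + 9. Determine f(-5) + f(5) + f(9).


f(-5) = -26
f(5) = 44
f(9) = 72
Sum = 90

90


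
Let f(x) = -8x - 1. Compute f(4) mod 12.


f(4) = -33
-33 mod 12 = 3

3


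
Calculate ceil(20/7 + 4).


20/7 = 2.8571
2.8571 + 4 = 6.8571
ceil(6.8571) = 7

7


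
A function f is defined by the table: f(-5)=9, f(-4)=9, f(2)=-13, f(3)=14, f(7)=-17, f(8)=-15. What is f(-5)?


Reading from the table at x = -5

9


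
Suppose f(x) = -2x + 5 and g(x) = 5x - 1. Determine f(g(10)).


g(10) = 49
f(49) = -93

-93


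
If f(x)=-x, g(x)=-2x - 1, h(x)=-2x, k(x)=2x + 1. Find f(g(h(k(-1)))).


k(-1) = -1
h(-1) = 2
g(2) = -5
f(-5) = 5

5


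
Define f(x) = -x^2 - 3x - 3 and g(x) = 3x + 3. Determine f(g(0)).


g(0) = 3
f(3) = (-1)*(3)^2 - 3*(3) - 3 = -21

-21


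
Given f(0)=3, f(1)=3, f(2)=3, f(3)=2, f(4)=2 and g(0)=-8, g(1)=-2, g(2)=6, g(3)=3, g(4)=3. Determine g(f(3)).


f(3) = 2
g(2) = 6

6


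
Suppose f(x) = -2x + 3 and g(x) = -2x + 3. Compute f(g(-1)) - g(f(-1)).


0


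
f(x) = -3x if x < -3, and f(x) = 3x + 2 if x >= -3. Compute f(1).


1 satisfies x >= -3
f(1) = 5

5


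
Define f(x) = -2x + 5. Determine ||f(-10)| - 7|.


f(-10) = 25
|25| = 25
|25 - 7| = 18

18


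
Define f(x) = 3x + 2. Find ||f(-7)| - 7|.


12


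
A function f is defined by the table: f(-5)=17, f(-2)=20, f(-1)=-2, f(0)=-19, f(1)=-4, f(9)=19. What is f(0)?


Reading from the table at x = 0

-19


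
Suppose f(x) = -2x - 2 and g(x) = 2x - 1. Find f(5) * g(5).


f(5) = -12
g(5) = 9
Product = -108

-108


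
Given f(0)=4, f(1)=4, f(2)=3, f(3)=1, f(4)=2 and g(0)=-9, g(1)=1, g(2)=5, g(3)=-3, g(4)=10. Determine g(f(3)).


f(3) = 1
g(1) = 1

1


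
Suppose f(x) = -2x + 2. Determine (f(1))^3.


0


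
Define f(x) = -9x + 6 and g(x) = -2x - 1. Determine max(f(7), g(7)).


f(7) = -57
g(7) = -15
max = -15

-15


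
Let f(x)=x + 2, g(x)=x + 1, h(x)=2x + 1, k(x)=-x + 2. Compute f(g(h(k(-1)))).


k(-1) = 3
h(3) = 7
g(7) = 8
f(8) = 10

10


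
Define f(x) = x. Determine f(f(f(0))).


f(0) = 0
f(0) = 0
f(0) = 0

0


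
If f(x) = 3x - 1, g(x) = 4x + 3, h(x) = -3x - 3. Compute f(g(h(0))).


-28


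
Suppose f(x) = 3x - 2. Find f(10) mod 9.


f(10) = 28
28 mod 9 = 1

1


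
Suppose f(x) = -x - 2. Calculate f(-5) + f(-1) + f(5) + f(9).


f(-5) = 3
f(-1) = -1
f(5) = -7
f(9) = -11
Sum = -16

-16


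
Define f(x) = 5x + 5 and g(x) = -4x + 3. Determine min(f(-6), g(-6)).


-25


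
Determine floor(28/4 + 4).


28/4 = 7
7 + 4 = 11
floor(11) = 11

11


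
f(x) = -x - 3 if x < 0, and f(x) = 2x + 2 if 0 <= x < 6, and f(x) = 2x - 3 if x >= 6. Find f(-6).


-6 satisfies x < 0
f(-6) = 3

3


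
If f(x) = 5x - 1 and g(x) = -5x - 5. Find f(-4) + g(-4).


f(-4) = -21
g(-4) = 15
Sum = -6

-6


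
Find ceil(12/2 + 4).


12/2 = 6
6 + 4 = 10
ceil(10) = 10

10


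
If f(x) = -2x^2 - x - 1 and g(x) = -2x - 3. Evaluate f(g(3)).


g(3) = -9
f(-9) = (-2)*(-9)^2 - 1*(-9) - 1 = -154

-154


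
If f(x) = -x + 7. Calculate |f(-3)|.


f(-3) = 10
|10| = 10

10


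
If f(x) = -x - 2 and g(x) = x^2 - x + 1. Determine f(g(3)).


g(3) = 7
f(7) = -9

-9


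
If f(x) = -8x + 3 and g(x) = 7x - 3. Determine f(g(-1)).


g(-1) = -10
f(-10) = 83

83


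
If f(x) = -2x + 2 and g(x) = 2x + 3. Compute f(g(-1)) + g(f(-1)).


f(g(-1)) = 0
g(f(-1)) = 11
Sum = 11

11


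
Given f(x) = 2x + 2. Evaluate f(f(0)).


f(0) = 2
f(2) = 6

6


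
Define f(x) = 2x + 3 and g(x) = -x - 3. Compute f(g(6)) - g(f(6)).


f(g(6)) = -15
g(f(6)) = -18
Difference = 3

3


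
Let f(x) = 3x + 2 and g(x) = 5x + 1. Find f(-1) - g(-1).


f(-1) = -1
g(-1) = -4
Difference = 3

3


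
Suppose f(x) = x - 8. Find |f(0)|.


f(0) = -8
|-8| = 8

8


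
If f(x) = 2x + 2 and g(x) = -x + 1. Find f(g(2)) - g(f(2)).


f(g(2)) = 0
g(f(2)) = -5
Difference = 5

5


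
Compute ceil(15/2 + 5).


15/2 = 7.5
7.5 + 5 = 12.5
ceil(12.5) = 13

13


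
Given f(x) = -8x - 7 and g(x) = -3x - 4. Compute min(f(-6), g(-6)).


f(-6) = 41
g(-6) = 14
min = 14

14


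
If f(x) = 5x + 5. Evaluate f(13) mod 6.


f(13) = 70
70 mod 6 = 4

4


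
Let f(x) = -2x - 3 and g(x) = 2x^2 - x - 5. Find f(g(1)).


g(1) = -4
f(-4) = 5

5


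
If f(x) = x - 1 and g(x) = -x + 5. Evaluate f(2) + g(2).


f(2) = 1
g(2) = 3
Sum = 4

4


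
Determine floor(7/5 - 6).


-5


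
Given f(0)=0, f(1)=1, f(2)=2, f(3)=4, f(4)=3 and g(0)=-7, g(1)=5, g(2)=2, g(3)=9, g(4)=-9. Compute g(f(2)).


f(2) = 2
g(2) = 2

2


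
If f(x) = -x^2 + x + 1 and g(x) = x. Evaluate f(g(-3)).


g(-3) = -3
f(-3) = (-1)*(-3)^2 + 1*(-3) + 1 = -11

-11


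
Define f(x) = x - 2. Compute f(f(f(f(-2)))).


f(-2) = -4
f(-4) = -6
f(-6) = -8
f(-8) = -10

-10


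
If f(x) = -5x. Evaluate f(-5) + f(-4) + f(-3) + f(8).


f(-5) = 25
f(-4) = 20
f(-3) = 15
f(8) = -40
Sum = 20

20


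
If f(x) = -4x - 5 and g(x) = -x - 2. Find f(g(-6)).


g(-6) = 4
f(4) = -21

-21


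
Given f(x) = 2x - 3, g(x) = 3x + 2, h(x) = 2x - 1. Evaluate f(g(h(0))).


h(0) = -1
g(-1) = -1
f(-1) = -5

-5


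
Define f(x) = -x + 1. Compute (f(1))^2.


f(1) = 0
(0)^2 = 0

0


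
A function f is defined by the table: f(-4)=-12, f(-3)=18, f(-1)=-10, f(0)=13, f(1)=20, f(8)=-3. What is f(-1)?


Reading from the table at x = -1

-10


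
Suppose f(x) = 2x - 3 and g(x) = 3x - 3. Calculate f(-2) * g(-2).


63


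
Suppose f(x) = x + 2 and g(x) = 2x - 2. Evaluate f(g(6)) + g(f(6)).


26


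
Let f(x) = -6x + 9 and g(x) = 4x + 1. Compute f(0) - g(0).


f(0) = 9
g(0) = 1
Difference = 8

8


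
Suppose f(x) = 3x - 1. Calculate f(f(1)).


5


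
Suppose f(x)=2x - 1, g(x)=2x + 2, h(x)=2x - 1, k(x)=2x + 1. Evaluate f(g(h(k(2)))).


k(2) = 5
h(5) = 9
g(9) = 20
f(20) = 39

39


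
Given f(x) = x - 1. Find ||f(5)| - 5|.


f(5) = 4
|4| = 4
|4 - 5| = 1

1


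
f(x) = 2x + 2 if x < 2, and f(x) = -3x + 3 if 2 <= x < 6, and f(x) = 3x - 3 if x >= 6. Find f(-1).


-1 satisfies x < 2
f(-1) = 0

0


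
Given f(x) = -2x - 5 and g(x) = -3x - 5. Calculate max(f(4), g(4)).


f(4) = -13
g(4) = -17
max = -13

-13


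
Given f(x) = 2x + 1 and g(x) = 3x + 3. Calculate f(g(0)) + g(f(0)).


f(g(0)) = 7
g(f(0)) = 6
Sum = 13

13


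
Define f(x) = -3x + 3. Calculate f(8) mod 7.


f(8) = -21
-21 mod 7 = 0

0


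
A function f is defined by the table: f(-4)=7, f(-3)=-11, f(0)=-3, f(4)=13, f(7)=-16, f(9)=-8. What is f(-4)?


Reading from the table at x = -4

7


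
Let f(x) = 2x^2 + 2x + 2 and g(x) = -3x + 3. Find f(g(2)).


g(2) = -3
f(-3) = 2*(-3)^2 + 2*(-3) + 2 = 14

14


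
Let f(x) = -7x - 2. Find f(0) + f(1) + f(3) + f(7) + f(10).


f(0) = -2
f(1) = -9
f(3) = -23
f(7) = -51
f(10) = -72
Sum = -157

-157


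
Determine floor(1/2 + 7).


1/2 = 0.5
0.5 + 7 = 7.5
floor(7.5) = 7

7


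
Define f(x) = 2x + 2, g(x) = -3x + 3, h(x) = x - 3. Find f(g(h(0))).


h(0) = -3
g(-3) = 12
f(12) = 26

26


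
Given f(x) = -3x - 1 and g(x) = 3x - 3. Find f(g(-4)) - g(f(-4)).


f(g(-4)) = 44
g(f(-4)) = 30
Difference = 14

14


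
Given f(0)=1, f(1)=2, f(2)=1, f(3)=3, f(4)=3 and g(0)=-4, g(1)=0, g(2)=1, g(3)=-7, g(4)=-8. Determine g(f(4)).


f(4) = 3
g(3) = -7

-7


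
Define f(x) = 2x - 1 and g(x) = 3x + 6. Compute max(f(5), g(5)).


f(5) = 9
g(5) = 21
max = 21

21


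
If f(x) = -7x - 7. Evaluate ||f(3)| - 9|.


f(3) = -28
|-28| = 28
|28 - 9| = 19

19


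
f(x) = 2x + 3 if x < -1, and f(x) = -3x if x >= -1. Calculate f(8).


-24


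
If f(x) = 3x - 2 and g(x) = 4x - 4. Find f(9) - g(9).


-7


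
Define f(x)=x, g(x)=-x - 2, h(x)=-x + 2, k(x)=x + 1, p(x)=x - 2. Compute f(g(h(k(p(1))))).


p(1) = -1
k(-1) = 0
h(0) = 2
g(2) = -4
f(-4) = -4

-4


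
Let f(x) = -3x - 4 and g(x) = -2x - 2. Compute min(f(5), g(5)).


-19


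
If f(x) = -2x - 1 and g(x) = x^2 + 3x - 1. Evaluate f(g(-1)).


g(-1) = -3
f(-3) = 5

5


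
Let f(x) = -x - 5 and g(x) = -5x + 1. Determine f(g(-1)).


g(-1) = 6
f(6) = -11

-11


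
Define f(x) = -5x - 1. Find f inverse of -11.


Solve -5x - 1 = -11
x = (-11 + 1) / (-5) = 2

2


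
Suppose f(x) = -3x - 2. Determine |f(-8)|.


f(-8) = 22
|22| = 22

22


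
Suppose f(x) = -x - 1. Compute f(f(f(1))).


f(1) = -2
f(-2) = 1
f(1) = -2

-2


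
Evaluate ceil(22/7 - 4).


22/7 = 3.1429
3.1429 - 4 = -0.8571
ceil(-0.8571) = 0

0


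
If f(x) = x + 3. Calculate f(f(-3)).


f(-3) = 0
f(0) = 3

3


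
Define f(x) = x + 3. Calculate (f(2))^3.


f(2) = 5
(5)^3 = 125

125


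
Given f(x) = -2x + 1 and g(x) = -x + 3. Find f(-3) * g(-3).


f(-3) = 7
g(-3) = 6
Product = 42

42


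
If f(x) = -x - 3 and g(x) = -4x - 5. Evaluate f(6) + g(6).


f(6) = -9
g(6) = -29
Sum = -38

-38


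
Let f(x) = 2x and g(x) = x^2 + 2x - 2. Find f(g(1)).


g(1) = 1
f(1) = 2

2


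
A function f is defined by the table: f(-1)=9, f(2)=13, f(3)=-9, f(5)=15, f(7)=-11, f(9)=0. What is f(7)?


Reading from the table at x = 7

-11


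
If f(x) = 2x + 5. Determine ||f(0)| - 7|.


f(0) = 5
|5| = 5
|5 - 7| = 2

2


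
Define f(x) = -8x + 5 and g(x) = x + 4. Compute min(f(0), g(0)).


f(0) = 5
g(0) = 4
min = 4

4


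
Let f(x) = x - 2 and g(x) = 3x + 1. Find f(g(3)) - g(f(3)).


4


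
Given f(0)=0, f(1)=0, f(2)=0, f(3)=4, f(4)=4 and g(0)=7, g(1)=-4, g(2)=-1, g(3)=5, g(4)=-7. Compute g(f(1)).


7


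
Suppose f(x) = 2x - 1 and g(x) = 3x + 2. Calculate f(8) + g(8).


f(8) = 15
g(8) = 26
Sum = 41

41


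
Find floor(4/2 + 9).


4/2 = 2
2 + 9 = 11
floor(11) = 11

11


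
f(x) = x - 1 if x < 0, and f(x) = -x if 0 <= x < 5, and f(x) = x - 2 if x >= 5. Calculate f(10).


10 satisfies x >= 5
f(10) = 8

8


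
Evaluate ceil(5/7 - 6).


5/7 = 0.7143
0.7143 - 6 = -5.2857
ceil(-5.2857) = -5

-5


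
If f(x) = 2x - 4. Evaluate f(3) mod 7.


f(3) = 2
2 mod 7 = 2

2


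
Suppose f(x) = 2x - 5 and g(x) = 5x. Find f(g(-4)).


-45


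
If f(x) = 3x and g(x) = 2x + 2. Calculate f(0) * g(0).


f(0) = 0
g(0) = 2
Product = 0

0


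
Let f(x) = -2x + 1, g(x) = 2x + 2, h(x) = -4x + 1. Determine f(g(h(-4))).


h(-4) = 17
g(17) = 36
f(36) = -71

-71


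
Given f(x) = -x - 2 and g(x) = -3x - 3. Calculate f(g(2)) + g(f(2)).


f(g(2)) = 7
g(f(2)) = 9
Sum = 16

16


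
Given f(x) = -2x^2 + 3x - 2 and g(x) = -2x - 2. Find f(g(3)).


g(3) = -8
f(-8) = (-2)*(-8)^2 + 3*(-8) - 2 = -154

-154


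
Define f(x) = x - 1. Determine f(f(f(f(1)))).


f(1) = 0
f(0) = -1
f(-1) = -2
f(-2) = -3

-3


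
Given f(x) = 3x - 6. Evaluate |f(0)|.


f(0) = -6
|-6| = 6

6


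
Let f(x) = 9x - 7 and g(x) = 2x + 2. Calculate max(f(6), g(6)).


f(6) = 47
g(6) = 14
max = 47

47


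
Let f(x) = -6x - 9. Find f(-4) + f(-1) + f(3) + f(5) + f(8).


f(-4) = 15
f(-1) = -3
f(3) = -27
f(5) = -39
f(8) = -57
Sum = -111

-111


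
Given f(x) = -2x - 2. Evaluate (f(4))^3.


f(4) = -10
(-10)^3 = -1000

-1000


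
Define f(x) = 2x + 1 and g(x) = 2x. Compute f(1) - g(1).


f(1) = 3
g(1) = 2
Difference = 1

1


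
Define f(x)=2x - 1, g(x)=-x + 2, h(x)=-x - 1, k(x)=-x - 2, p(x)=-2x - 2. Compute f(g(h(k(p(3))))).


p(3) = -8
k(-8) = 6
h(6) = -7
g(-7) = 9
f(9) = 17

17


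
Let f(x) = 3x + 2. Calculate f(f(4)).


44


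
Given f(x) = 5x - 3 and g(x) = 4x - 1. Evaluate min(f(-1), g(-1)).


f(-1) = -8
g(-1) = -5
min = -8

-8


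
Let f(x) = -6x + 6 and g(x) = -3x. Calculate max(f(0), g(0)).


6


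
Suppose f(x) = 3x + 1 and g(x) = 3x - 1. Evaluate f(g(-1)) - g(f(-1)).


f(g(-1)) = -11
g(f(-1)) = -7
Difference = -4

-4


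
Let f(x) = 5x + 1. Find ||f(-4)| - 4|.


f(-4) = -19
|-19| = 19
|19 - 4| = 15

15


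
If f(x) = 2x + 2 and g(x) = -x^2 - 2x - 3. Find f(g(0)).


-4


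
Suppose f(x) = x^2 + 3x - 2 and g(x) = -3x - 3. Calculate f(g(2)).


g(2) = -9
f(-9) = 1*(-9)^2 + 3*(-9) - 2 = 52

52


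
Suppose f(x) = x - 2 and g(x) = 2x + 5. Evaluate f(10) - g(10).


f(10) = 8
g(10) = 25
Difference = -17

-17


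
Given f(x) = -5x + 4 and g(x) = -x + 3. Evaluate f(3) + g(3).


f(3) = -11
g(3) = 0
Sum = -11

-11


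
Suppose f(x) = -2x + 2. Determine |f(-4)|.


10


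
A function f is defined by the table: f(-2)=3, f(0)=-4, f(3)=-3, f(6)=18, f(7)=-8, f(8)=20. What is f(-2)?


Reading from the table at x = -2

3


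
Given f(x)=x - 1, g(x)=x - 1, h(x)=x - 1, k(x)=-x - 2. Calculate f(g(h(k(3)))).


k(3) = -5
h(-5) = -6
g(-6) = -7
f(-7) = -8

-8


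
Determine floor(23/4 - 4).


23/4 = 5.75
5.75 - 4 = 1.75
floor(1.75) = 1

1


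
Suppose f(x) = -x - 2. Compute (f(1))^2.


9


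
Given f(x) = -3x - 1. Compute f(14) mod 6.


f(14) = -43
-43 mod 6 = 5

5


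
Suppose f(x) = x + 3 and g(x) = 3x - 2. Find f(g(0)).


g(0) = -2
f(-2) = 1

1


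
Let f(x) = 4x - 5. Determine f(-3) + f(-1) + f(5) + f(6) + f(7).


f(-3) = -17
f(-1) = -9
f(5) = 15
f(6) = 19
f(7) = 23
Sum = 31

31


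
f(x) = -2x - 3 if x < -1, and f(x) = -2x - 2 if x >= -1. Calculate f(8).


8 satisfies x >= -1
f(8) = -18

-18


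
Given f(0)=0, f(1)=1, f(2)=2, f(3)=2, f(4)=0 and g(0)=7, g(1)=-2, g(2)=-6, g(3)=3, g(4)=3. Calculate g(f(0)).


f(0) = 0
g(0) = 7

7


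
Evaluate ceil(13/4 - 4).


0


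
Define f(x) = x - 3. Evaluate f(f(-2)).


-8


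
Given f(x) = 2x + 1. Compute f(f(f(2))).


f(2) = 5
f(5) = 11
f(11) = 23

23


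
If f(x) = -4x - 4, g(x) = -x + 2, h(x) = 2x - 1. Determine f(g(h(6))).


h(6) = 11
g(11) = -9
f(-9) = 32

32


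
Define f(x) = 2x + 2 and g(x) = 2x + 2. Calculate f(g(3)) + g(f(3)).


f(g(3)) = 18
g(f(3)) = 18
Sum = 36

36


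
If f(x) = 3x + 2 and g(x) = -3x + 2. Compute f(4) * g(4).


-140


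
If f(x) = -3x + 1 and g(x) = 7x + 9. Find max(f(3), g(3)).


f(3) = -8
g(3) = 30
max = 30

30


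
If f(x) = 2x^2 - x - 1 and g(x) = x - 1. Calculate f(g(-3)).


g(-3) = -4
f(-4) = 2*(-4)^2 - 1*(-4) - 1 = 35

35


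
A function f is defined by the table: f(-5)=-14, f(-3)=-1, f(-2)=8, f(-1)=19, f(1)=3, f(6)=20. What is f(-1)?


Reading from the table at x = -1

19


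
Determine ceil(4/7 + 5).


4/7 = 0.5714
0.5714 + 5 = 5.5714
ceil(5.5714) = 6

6


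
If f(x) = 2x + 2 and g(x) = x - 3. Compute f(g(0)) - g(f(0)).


f(g(0)) = -4
g(f(0)) = -1
Difference = -3

-3


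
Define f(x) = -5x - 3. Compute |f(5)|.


f(5) = -28
|-28| = 28

28


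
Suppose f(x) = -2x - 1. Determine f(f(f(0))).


f(0) = -1
f(-1) = 1
f(1) = -3

-3


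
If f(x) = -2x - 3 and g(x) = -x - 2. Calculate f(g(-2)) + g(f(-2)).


f(g(-2)) = -3
g(f(-2)) = -3
Sum = -6

-6


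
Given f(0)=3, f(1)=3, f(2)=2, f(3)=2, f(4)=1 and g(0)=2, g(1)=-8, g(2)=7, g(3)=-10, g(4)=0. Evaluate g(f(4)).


f(4) = 1
g(1) = -8

-8


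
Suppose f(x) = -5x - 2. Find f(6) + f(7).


f(6) = -32
f(7) = -37
Sum = -69

-69


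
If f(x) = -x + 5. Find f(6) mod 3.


f(6) = -1
-1 mod 3 = 2

2


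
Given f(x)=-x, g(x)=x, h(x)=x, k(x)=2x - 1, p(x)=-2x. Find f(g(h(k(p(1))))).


5


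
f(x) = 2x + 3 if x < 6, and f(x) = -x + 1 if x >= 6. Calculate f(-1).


1


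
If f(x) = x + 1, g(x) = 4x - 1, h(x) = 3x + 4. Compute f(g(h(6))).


88


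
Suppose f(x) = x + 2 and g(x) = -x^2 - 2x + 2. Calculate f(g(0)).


4


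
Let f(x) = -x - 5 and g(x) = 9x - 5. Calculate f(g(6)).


g(6) = 49
f(49) = -54

-54


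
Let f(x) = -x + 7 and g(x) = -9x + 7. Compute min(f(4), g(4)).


-29


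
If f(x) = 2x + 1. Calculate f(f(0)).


3


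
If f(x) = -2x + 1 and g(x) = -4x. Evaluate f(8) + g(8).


f(8) = -15
g(8) = -32
Sum = -47

-47


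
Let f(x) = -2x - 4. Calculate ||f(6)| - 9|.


f(6) = -16
|-16| = 16
|16 - 9| = 7

7


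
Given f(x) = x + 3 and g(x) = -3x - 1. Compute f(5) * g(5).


f(5) = 8
g(5) = -16
Product = -128

-128


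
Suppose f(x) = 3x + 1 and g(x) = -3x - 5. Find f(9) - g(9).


f(9) = 28
g(9) = -32
Difference = 60

60


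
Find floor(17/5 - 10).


-7


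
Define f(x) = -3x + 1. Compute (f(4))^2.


f(4) = -11
(-11)^2 = 121

121


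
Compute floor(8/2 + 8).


8/2 = 4
4 + 8 = 12
floor(12) = 12

12


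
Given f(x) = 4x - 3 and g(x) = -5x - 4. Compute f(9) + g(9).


-16


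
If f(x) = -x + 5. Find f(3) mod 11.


f(3) = 2
2 mod 11 = 2

2


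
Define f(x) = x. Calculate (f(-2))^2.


f(-2) = -2
(-2)^2 = 4

4


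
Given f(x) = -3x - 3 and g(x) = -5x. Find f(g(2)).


g(2) = -10
f(-10) = 27

27


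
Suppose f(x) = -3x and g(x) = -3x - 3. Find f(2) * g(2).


f(2) = -6
g(2) = -9
Product = 54

54


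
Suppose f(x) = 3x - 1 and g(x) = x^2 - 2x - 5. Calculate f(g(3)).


g(3) = -2
f(-2) = -7

-7


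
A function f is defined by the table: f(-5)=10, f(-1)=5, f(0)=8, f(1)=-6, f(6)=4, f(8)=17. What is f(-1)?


Reading from the table at x = -1

5


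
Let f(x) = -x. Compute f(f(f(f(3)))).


f(3) = -3
f(-3) = 3
f(3) = -3
f(-3) = 3

3


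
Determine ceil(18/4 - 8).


18/4 = 4.5
4.5 - 8 = -3.5
ceil(-3.5) = -3

-3


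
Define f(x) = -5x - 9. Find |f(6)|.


f(6) = -39
|-39| = 39

39


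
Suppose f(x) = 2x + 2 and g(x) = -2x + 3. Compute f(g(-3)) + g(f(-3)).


f(g(-3)) = 20
g(f(-3)) = 11
Sum = 31

31


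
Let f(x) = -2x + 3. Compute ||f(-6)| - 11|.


f(-6) = 15
|15| = 15
|15 - 11| = 4

4


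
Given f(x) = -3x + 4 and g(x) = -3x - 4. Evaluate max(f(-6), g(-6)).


22


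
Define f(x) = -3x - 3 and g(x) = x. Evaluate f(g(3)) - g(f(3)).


f(g(3)) = -12
g(f(3)) = -12
Difference = 0

0


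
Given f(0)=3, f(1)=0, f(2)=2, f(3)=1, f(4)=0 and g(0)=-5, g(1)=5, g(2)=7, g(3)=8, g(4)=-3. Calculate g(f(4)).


-5


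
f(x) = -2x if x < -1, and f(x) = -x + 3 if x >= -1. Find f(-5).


-5 satisfies x < -1
f(-5) = 10

10


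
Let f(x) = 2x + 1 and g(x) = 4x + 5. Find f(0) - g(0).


f(0) = 1
g(0) = 5
Difference = -4

-4


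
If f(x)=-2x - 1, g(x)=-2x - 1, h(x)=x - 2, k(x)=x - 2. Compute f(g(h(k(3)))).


k(3) = 1
h(1) = -1
g(-1) = 1
f(1) = -3

-3


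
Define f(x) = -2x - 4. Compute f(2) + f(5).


-22


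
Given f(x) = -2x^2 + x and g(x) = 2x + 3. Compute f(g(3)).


-153


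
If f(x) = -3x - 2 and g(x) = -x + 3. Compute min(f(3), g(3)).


f(3) = -11
g(3) = 0
min = -11

-11


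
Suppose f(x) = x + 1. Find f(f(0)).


f(0) = 1
f(1) = 2

2


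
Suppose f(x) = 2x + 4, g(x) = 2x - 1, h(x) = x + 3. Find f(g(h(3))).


h(3) = 6
g(6) = 11
f(11) = 26

26


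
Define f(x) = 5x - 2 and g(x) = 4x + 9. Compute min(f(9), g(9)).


f(9) = 43
g(9) = 45
min = 43

43


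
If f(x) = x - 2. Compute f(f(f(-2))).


f(-2) = -4
f(-4) = -6
f(-6) = -8

-8


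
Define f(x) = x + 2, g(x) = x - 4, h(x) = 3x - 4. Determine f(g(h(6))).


h(6) = 14
g(14) = 10
f(10) = 12

12


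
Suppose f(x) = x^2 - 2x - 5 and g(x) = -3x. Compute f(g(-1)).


g(-1) = 3
f(3) = 1*(3)^2 - 2*(3) - 5 = -2

-2


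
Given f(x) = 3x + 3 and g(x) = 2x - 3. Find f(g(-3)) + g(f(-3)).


f(g(-3)) = -24
g(f(-3)) = -15
Sum = -39

-39


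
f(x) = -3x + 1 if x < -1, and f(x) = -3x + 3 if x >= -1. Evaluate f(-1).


6


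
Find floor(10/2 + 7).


10/2 = 5
5 + 7 = 12
floor(12) = 12

12


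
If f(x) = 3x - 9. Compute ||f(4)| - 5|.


f(4) = 3
|3| = 3
|3 - 5| = 2

2


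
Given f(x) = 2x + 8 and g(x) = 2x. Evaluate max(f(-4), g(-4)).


f(-4) = 0
g(-4) = -8
max = 0

0


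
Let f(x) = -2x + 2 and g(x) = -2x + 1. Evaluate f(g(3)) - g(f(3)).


f(g(3)) = 12
g(f(3)) = 9
Difference = 3

3
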